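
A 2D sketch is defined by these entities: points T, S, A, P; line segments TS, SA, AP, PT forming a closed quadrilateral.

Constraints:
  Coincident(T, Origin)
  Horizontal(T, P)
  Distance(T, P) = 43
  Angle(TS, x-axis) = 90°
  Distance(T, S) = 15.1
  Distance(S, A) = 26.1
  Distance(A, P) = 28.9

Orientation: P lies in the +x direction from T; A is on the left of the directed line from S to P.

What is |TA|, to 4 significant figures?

33.70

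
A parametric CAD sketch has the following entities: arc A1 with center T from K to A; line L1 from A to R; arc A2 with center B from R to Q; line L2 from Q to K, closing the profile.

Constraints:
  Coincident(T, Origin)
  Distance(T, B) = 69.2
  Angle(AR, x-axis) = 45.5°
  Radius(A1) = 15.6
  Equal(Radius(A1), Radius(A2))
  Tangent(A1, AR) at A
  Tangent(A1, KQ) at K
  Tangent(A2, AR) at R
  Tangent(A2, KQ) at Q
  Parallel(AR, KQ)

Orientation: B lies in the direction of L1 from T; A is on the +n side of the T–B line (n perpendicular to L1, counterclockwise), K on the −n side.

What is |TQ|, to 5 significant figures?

70.937

The slot axis is L1's direction at 45.5°, so u = (cos 45.5°, sin 45.5°) = (0.70091, 0.71325) and n = (−sin 45.5°, cos 45.5°) = (-0.71325, 0.70091). T is at the origin and B lies 69.2 along u from T, so B = 69.2·u = (48.503, 49.357). Tangency of A1 to both parallel lines with radius 15.6 puts A and K at T ± 15.6·n: A = (-11.127, 10.934), K = (11.127, -10.934). Equal radii place R and Q the same way about B: R = B + 15.6·n = (37.376, 60.291), Q = B − 15.6·n = (59.630, 38.423). Then |TQ| = |Q − T| = 70.937.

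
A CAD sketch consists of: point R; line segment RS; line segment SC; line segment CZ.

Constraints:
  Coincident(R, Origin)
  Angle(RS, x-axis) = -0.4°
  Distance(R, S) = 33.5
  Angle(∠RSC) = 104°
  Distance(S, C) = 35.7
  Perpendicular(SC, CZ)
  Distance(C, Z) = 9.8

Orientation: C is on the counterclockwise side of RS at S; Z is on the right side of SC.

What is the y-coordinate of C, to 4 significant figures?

34.34

R is at the origin; RS runs at -0.4° with length 33.5, so S = 33.5·(cos -0.4°, sin -0.4°) = (33.50, -0.2339). ∠RSC = 104.0°, so SC runs at -0.4° + (180° − 104.0°) = 75.60° from the x-axis; with |SC| = 35.7, C = S + 35.7·(cos 75.60°, sin 75.60°) = (42.38, 34.34). So C.y = 34.34.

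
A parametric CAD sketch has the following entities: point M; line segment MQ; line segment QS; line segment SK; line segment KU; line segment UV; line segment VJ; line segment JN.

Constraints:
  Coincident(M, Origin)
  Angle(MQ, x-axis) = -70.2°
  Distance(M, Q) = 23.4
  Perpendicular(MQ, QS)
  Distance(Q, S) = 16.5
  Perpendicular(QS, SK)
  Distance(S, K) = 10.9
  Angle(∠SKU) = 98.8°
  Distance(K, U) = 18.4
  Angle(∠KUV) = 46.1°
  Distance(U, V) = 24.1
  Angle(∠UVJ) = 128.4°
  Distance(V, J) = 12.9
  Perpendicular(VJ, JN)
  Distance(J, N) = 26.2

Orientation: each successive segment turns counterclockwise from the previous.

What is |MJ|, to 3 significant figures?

39.2

∠KUV = 46.1° gives UV at -35.1° from the x-axis; with |UV| = 24.1, V = (21.4, -23.5). ∠UVJ = 128.4° gives VJ at 16.5° from the x-axis; with |VJ| = 12.9, J = (33.8, -19.9). Then |MJ| = |J − M| = 39.2.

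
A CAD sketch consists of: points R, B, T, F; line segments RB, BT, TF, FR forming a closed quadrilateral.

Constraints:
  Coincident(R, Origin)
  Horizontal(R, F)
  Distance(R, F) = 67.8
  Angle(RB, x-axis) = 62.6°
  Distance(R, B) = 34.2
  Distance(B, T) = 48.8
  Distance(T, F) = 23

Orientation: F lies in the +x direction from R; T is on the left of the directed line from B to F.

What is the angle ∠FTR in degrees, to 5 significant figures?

80.163°

R is at the origin; RF is horizontal with |RF| = 67.8 and F in +x, so F = (67.8, 0). RB runs at 62.6° with |RB| = 34.2, so B = (15.739, 30.363). T is determined by |BT| = 48.8 and |TF| = 23.0 together: it lies at the intersection of circle(B, 48.8) and circle(F, 23.0). With |BF| = 60.269, the foot of the radical line on BF is 45.502 from B and the perpendicular offset is √(48.8² − 45.502²) = 17.634. Taking the left-of-BF solution: T = (63.929, 22.672).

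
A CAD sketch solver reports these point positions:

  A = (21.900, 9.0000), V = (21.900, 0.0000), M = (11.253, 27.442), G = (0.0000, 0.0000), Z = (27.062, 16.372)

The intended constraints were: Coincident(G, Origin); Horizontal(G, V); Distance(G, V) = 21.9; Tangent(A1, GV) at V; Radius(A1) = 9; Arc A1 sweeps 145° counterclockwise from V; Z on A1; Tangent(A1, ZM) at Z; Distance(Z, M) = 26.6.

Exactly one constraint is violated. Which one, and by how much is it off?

Distance(Z, M) = 26.6 — off by 7.30.

G = (0.00, 0.00) ✓; G.y = 0.00, V.y = 0.00 ✓; |GV| = 21.90 ✓; ∠(AV, VG) = 90.00° ✓; |AV| = 9.000 ✓; bearing(A→Z) − bearing(A→V) = 145.0° ✓; |AZ| = 9.000 ✓; ∠(AZ, ZM) = 90.00° ✓; |ZM| = 19.30 ✗.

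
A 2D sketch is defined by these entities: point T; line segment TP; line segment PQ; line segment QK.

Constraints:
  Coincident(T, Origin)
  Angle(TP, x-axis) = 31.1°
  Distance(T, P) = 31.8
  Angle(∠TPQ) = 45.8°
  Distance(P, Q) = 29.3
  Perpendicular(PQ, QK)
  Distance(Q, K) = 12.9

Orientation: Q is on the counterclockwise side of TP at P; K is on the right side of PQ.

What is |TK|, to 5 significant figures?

36.403

T is at the origin; TP runs at 31.1° with length 31.8, so P = 31.8·(cos 31.1°, sin 31.1°) = (27.229, 16.426). ∠TPQ = 45.8°, so PQ runs at 31.1° + (180° − 45.8°) = 165.30° from the x-axis; with |PQ| = 29.3, Q = P + 29.3·(cos 165.30°, sin 165.30°) = (-1.1117, 23.861). PQ ⟂ QK; with |QK| = 12.9 on the right of PQ, K = Q + 12.9·(0.25376, 0.96727) = (2.1618, 36.339). Then |TK| = |K − T| = 36.403.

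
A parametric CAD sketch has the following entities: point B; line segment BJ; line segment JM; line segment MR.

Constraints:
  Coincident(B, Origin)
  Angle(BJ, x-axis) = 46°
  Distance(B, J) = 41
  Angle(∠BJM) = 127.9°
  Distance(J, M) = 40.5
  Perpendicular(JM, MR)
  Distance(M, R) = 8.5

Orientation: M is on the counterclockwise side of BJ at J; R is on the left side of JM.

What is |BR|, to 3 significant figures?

69.9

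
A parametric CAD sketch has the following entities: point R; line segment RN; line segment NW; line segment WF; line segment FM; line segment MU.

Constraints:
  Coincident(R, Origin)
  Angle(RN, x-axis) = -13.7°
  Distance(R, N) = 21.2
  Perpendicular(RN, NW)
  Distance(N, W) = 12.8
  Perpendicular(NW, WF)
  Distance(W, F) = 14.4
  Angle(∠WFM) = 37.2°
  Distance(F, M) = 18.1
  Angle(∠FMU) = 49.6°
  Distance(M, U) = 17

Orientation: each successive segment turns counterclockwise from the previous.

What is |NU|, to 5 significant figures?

18.853

∠WFM = 37.2° gives FM at -50.900° from the x-axis; with |FM| = 18.1, M = (21.053, -3.2211). ∠FMU = 49.6° gives MU at 79.500° from the x-axis; with |MU| = 17.0, U = (24.151, 13.494). Then |NU| = |U − N| = 18.853.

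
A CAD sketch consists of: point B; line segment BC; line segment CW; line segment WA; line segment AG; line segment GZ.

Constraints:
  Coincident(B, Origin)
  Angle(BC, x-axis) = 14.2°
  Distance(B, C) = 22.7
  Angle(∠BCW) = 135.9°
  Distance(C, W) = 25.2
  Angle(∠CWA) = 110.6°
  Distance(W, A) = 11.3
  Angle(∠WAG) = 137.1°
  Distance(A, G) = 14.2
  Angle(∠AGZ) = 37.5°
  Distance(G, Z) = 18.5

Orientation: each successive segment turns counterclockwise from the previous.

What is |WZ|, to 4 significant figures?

8.579

B is at the origin; BC runs at 14.2° with length 22.7, so C = (22.01, 5.568). ∠BCW = 135.9° gives CW at 58.30° from the x-axis; with |CW| = 25.2, W = (35.25, 27.01). ∠CWA = 110.6° gives WA at 127.7° from the x-axis; with |WA| = 11.3, A = (28.34, 35.95). ∠WAG = 137.1° gives AG at 170.6° from the x-axis; with |AG| = 14.2, G = (14.33, 38.27). ∠AGZ = 37.5° gives GZ at -46.90° from the x-axis; with |GZ| = 18.5, Z = (26.97, 24.76). Then |WZ| = |Z − W| = 8.579.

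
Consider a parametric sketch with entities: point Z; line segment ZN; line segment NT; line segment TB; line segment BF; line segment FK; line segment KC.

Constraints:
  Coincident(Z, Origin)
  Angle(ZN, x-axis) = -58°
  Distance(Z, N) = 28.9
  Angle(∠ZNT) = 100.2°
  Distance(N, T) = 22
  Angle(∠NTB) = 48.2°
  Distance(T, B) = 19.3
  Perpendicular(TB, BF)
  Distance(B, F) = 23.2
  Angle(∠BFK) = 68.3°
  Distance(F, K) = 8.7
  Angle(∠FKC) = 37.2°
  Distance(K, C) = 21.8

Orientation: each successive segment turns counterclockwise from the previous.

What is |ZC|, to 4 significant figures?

14.70

Z is at the origin; ZN runs at -58.0° with length 28.9, so N = (15.31, -24.51). ∠ZNT = 100.2° gives NT at 21.80° from the x-axis; with |NT| = 22.0, T = (35.74, -16.34). ∠NTB = 48.2° gives TB at 153.6° from the x-axis; with |TB| = 19.3, B = (18.45, -7.757). TB is perpendicular to BF, so BF runs at -116.4°; with |BF| = 23.2, F = (8.139, -28.54). ∠BFK = 68.3° gives FK at -4.700° from the x-axis; with |FK| = 8.7, K = (16.81, -29.25). ∠FKC = 37.2° gives KC at 138.1° from the x-axis; with |KC| = 21.8, C = (0.5833, -14.69). Then |ZC| = |C − Z| = 14.70.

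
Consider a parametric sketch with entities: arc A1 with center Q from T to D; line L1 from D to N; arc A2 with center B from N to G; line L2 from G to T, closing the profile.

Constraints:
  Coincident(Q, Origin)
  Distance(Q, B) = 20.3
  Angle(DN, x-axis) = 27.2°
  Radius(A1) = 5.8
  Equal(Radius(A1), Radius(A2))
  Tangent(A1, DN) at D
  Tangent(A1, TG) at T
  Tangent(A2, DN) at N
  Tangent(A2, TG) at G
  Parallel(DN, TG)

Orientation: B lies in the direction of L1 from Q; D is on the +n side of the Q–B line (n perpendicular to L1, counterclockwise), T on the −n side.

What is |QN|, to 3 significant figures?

21.1

The slot axis is L1's direction at 27.2°, so u = (cos 27.2°, sin 27.2°) = (0.889, 0.457) and n = (−sin 27.2°, cos 27.2°) = (-0.457, 0.889). Q is at the origin and B lies 20.3 along u from Q, so B = 20.3·u = (18.1, 9.28). Tangency of A1 to both parallel lines with radius 5.8 puts D and T at Q ± 5.8·n: D = (-2.65, 5.16), T = (2.65, -5.16). Equal radii place N and G the same way about B: N = B + 5.8·n = (15.4, 14.4), G = B − 5.8·n = (20.7, 4.12). Then |QN| = |N − Q| = 21.1.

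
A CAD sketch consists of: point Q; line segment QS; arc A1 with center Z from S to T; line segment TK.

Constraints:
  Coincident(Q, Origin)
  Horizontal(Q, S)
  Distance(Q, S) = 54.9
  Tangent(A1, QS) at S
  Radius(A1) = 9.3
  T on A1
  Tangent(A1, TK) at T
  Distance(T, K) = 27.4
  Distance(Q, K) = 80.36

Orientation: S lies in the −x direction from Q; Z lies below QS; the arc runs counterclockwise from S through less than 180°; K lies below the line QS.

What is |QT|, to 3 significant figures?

63.7

Checks: ∠(ZS, SQ) = 90.00° ✓; |ZT| = 9.300 ✓; ∠(ZT, TK) = 90.00° ✓; |TK| = 27.40 ✓; |QK| = 80.36 ✓.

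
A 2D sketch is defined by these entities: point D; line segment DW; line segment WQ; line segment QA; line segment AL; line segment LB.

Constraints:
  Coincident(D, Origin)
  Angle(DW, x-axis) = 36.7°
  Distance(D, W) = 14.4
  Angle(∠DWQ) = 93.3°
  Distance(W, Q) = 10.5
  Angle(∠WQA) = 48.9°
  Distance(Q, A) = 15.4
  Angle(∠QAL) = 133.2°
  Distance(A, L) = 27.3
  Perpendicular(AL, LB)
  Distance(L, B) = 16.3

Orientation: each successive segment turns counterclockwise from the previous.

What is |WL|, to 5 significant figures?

29.712

D is at the origin; DW runs at 36.7° with length 14.4, so W = (11.546, 8.6058). ∠DWQ = 93.3° gives WQ at 123.40° from the x-axis; with |WQ| = 10.5, Q = (5.7655, 17.372). ∠WQA = 48.9° gives QA at -105.50° from the x-axis; with |QA| = 15.4, A = (1.6501, 2.5318). ∠QAL = 133.2° gives AL at -58.700° from the x-axis; with |AL| = 27.3, L = (15.833, -20.795). Then |WL| = |L − W| = 29.712.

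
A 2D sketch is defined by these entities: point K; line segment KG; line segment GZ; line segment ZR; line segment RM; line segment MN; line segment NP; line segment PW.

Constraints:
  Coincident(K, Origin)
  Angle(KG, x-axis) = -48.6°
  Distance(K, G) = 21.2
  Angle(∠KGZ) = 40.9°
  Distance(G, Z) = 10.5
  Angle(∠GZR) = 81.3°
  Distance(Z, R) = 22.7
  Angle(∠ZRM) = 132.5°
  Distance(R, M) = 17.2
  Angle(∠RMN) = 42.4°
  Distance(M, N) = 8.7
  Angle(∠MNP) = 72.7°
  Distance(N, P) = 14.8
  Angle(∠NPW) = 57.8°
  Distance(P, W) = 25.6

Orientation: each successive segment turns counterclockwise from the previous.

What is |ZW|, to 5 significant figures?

49.919

K is at the origin; KG runs at -48.6° with length 21.2, so G = (14.020, -15.902). ∠KGZ = 40.9° gives GZ at 90.500° from the x-axis; with |GZ| = 10.5, Z = (13.928, -5.4028). ∠GZR = 81.3° gives ZR at -170.80° from the x-axis; with |ZR| = 22.7, R = (-8.4798, -9.0321). ∠ZRM = 132.5° gives RM at -123.30° from the x-axis; with |RM| = 17.2, M = (-17.923, -23.408). ∠RMN = 42.4° gives MN at 14.300° from the x-axis; with |MN| = 8.7, N = (-9.4926, -21.259). ∠MNP = 72.7° gives NP at 121.60° from the x-axis; with |NP| = 14.8, P = (-17.248, -8.6535). ∠NPW = 57.8° gives PW at -116.20° from the x-axis; with |PW| = 25.6, W = (-28.550, -31.623). Then |ZW| = |W − Z| = 49.919.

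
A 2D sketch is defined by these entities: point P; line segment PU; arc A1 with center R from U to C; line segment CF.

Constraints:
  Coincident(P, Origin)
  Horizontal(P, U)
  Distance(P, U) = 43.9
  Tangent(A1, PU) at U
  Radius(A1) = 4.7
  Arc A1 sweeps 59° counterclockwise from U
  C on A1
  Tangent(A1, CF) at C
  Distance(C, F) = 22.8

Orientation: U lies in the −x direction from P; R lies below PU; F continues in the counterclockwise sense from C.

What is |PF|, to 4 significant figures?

63.54

P is at the origin; PU is horizontal with |PU| = 43.9 and U on the −x side, so U = (-43.90, 0.000). The tangent condition forces RU to be normal to PU, so R = U + (0, -4.7) = (-43.90, -4.700). On A1, U sits at bearing 90° from R; a 59° counterclockwise sweep puts C at bearing 149°, so C = R + 4.7·(cos 149°, sin 149°) = (-47.93, -2.279). A1 meets CF tangentially, so RC is at right angles to CF, so CF runs along (−sin 149°, cos 149°); with |CF| = 22.8, F = (-59.67, -21.82). Then |PF| = |F − P| = 63.54.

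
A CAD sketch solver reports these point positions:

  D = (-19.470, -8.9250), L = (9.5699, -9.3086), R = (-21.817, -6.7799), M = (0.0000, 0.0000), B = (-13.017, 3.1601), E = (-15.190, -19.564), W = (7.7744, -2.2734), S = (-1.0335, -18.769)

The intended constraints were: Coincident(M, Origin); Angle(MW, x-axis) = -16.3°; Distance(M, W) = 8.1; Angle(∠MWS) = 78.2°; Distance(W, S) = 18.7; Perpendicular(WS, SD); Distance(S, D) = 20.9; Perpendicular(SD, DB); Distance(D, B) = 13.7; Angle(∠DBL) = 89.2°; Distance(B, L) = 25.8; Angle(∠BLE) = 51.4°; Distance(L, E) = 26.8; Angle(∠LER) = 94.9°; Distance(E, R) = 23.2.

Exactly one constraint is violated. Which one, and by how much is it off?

Distance(E, R) = 23.2 — off by 8.80.

M = (0.00, 0.00) ✓; MW at -16.30° ✓; |MW| = 8.100 ✓; ∠MWS = 78.20° ✓; |WS| = 18.70 ✓; ∠(WS, SD) = 90.00° ✓; |SD| = 20.90 ✓; ∠(SD, DB) = 90.00° ✓; |DB| = 13.70 ✓; ∠DBL = 89.20° ✓; |BL| = 25.80 ✓; ∠BLE = 51.40° ✓; |LE| = 26.80 ✓; ∠LER = 94.90° ✓; |ER| = 14.40 ✗.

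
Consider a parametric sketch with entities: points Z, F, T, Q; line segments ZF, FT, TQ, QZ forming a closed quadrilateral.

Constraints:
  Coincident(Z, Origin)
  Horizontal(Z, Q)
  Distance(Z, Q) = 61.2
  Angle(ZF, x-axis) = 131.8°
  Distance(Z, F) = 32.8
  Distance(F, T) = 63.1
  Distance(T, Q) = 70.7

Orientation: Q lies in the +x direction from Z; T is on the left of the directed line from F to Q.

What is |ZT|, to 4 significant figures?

68.75

Checks: |FT| = 63.10 ✓; |TQ| = 70.70 ✓.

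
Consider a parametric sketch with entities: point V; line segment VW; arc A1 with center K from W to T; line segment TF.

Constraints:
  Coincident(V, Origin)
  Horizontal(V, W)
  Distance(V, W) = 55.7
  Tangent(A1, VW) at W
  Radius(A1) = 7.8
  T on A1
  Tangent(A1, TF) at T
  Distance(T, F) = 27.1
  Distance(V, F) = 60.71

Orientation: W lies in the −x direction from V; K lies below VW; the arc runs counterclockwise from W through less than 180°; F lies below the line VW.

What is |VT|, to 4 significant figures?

63.59

Checks: ∠(KW, WV) = 90.00° ✓; |KT| = 7.800 ✓; ∠(KT, TF) = 90.00° ✓; |TF| = 27.10 ✓; |VF| = 60.71 ✓.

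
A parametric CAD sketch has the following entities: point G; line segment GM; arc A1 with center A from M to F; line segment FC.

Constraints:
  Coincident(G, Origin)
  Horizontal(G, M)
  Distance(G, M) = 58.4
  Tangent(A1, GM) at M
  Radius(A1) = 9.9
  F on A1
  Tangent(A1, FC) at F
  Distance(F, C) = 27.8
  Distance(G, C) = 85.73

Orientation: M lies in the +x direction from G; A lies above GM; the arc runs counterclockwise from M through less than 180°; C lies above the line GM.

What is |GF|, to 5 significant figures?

67.257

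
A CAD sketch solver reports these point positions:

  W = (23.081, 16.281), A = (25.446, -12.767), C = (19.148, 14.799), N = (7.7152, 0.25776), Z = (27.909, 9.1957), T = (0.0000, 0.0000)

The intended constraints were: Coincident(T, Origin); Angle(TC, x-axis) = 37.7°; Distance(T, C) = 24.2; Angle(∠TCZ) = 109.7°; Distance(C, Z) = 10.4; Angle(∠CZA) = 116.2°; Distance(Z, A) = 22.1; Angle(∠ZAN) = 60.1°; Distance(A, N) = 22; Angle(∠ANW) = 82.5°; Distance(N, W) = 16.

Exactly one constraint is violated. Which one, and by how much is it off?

Distance(N, W) = 16 — off by 6.20.

T = (0.00, 0.00) ✓; TC at 37.70° ✓; |TC| = 24.20 ✓; ∠TCZ = 109.7° ✓; |CZ| = 10.40 ✓; ∠CZA = 116.2° ✓; |ZA| = 22.10 ✓; ∠ZAN = 60.10° ✓; |AN| = 22.00 ✓; ∠ANW = 82.50° ✓; |NW| = 22.20 ✗.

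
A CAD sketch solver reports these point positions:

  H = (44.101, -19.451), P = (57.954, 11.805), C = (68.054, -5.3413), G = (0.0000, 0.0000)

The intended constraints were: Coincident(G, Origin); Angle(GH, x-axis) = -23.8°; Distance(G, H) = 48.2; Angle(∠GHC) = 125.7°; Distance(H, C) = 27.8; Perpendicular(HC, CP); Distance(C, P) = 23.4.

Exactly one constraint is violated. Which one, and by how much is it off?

Distance(C, P) = 23.4 — off by 3.50.

G = (0.00, 0.00) ✓; GH at -23.80° ✓; |GH| = 48.20 ✓; ∠GHC = 125.7° ✓; |HC| = 27.80 ✓; ∠(HC, CP) = 90.00° ✓; |CP| = 19.90 ✗.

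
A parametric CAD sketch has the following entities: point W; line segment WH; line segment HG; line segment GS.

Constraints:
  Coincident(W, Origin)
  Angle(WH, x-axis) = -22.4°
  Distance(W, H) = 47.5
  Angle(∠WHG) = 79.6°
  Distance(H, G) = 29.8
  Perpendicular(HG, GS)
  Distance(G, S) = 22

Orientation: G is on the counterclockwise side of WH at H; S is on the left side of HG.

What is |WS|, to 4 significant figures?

32.58

∠WHG = 79.6°, so HG runs at -22.4° + (180° − 79.6°) = 78.00° from the x-axis; with |HG| = 29.8, G = H + 29.8·(cos 78.00°, sin 78.00°) = (50.11, 11.05). HG is perpendicular to GS; with |GS| = 22.0 on the left of HG, S = G + 22.0·(-0.9781, 0.2079) = (28.59, 15.62). Then |WS| = |S − W| = 32.58.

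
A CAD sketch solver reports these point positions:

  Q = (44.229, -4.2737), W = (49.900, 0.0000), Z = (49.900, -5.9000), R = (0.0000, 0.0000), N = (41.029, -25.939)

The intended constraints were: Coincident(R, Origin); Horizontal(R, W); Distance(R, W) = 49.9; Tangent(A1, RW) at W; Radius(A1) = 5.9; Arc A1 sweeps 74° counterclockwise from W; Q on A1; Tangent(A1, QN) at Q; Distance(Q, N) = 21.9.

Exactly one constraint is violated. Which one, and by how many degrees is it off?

Tangent(A1, QN) at Q — off by 7.60°.

R = (0.00, 0.00) ✓; R.y = 0.00, W.y = 0.00 ✓; |RW| = 49.90 ✓; ∠(ZW, WR) = 90.00° ✓; |ZW| = 5.900 ✓; bearing(Z→Q) − bearing(Z→W) = 74.00° ✓; |ZQ| = 5.900 ✓; ∠(ZQ, QN) = 82.40° ✗; |QN| = 21.90 ✓.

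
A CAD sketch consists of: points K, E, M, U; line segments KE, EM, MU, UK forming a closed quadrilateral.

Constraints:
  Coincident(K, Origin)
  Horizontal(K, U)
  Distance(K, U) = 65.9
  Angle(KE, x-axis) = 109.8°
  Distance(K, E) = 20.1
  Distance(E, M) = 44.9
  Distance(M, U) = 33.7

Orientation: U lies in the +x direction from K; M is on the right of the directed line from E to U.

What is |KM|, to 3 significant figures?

32.5

K is at the origin; KU is horizontal with |KU| = 65.9 and U in +x, so U = (65.9, 0). KE runs at 109.8° with |KE| = 20.1, so E = (-6.81, 18.9). M is determined by |EM| = 44.9 and |MU| = 33.7 together: it lies at the intersection of circle(E, 44.9) and circle(U, 33.7). With |EU| = 75.1, the foot of the radical line on EU is 43.4 from E and the perpendicular offset is √(44.9² − 43.4²) = 11.4. Taking the right-of-EU solution: M = (32.3, -3.07).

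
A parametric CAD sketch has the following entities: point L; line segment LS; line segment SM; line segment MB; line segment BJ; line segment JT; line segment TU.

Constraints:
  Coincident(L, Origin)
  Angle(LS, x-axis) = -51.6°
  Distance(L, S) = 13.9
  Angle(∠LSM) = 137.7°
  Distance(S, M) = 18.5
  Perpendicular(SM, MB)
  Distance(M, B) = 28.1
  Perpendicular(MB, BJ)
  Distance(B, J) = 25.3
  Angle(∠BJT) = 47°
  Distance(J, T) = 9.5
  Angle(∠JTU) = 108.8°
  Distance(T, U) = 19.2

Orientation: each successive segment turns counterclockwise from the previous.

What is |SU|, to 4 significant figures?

33.73

L is at the origin; LS runs at -51.6° with length 13.9, so S = (8.634, -10.89). ∠LSM = 137.7° gives SM at -9.300° from the x-axis; with |SM| = 18.5, M = (26.89, -13.88). SM ⟂ MB, so MB runs at 80.70°; with |MB| = 28.1, B = (31.43, 13.85). The perpendicularity gives BJ at right angles to MB, so BJ runs at 170.7°; with |BJ| = 25.3, J = (6.464, 17.94). ∠BJT = 47.0° gives JT at -56.30° from the x-axis; with |JT| = 9.5, T = (11.74, 10.03). ∠JTU = 108.8° gives TU at 14.90° from the x-axis; with |TU| = 19.2, U = (30.29, 14.97). Then |SU| = |U − S| = 33.73.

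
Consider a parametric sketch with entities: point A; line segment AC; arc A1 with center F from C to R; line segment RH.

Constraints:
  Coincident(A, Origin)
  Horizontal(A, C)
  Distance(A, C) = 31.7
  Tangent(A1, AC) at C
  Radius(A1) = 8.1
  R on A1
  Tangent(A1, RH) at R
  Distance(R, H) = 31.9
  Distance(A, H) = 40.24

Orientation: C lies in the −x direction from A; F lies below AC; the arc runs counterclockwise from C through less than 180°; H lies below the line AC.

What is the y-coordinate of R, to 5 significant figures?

-13.619

Checks: A.y = 0.00, C.y = 0.00 ✓; |FC| = 8.100 ✓; |FR| = 8.100 ✓; ∠(FR, RH) = 90.00° ✓; |RH| = 31.90 ✓; |AH| = 40.24 ✓.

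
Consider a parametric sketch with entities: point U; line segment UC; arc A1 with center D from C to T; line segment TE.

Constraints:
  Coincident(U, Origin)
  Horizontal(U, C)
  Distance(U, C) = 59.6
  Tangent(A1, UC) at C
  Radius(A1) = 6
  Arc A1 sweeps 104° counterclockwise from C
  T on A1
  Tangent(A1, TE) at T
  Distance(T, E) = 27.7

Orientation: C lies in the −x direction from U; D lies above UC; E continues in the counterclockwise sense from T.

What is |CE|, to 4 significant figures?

34.34

U is at the origin; U and C share the same y with |UC| = 59.6 and C on the −x side, so C = (-59.60, 0.000). Since A1 is tangent to UC there, DC ⟂ UC, so D = C + (0, 6) = (-59.60, 6.000). On A1, C sits at bearing -90° from D; a 104° counterclockwise sweep puts T at bearing 14°, so T = D + 6.0·(cos 14°, sin 14°) = (-53.78, 7.452). The tangent condition forces DT to be normal to TE, so TE runs along (−sin 14°, cos 14°); with |TE| = 27.7, E = (-60.48, 34.33). Then |CE| = |E − C| = 34.34.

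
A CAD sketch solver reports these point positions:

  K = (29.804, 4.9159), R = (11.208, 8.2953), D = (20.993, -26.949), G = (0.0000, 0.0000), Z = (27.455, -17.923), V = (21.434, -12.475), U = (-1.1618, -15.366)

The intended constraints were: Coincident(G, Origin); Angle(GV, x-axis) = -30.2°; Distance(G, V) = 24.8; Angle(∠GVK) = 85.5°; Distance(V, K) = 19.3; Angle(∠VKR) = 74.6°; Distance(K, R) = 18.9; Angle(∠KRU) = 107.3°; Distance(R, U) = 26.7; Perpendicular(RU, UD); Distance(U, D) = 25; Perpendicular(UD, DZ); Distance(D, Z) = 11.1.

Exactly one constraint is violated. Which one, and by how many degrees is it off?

Perpendicular(UD, DZ) — off by 8.00°.

G = (0.00, 0.00) ✓; GV at -30.20° ✓; |GV| = 24.80 ✓; ∠GVK = 85.50° ✓; |VK| = 19.30 ✓; ∠VKR = 74.60° ✓; |KR| = 18.90 ✓; ∠KRU = 107.3° ✓; |RU| = 26.70 ✓; ∠(RU, UD) = 90.00° ✓; |UD| = 25.00 ✓; ∠(UD, DZ) = 82.00° ✗; |DZ| = 11.10 ✓.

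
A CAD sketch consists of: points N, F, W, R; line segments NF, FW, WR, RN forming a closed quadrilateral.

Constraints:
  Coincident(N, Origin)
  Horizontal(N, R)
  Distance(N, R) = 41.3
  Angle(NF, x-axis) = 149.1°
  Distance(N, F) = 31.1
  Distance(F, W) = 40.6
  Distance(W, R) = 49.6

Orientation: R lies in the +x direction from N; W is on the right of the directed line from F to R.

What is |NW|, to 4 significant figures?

18.87

Checks: |FW| = 40.60 ✓; |WR| = 49.60 ✓.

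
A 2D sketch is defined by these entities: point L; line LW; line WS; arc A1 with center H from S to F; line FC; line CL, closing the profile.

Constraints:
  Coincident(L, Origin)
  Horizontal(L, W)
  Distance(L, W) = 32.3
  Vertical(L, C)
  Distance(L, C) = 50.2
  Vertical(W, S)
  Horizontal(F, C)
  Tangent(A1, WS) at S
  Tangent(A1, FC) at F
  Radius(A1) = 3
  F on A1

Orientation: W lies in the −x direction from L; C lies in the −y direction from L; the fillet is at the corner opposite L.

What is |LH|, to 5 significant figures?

55.555

L is at the origin; L and W share the same y with |LW| = 32.3 and W on the −x side, so W = (-32.300, 0.0000). LC is vertical with |LC| = 50.2 and C on the −y side, so C = (0.0000, -50.200). The virtual corner opposite L is at (-32.300, -50.200). Since A1 is tangent to WS there, HS ⟂ WS and the tangent condition forces HF to be normal to FC, with radius 3.0, so the center H sits 3.0 in from both sides at H = (-29.300, -47.200). Then |LH| = |H − L| = 55.555.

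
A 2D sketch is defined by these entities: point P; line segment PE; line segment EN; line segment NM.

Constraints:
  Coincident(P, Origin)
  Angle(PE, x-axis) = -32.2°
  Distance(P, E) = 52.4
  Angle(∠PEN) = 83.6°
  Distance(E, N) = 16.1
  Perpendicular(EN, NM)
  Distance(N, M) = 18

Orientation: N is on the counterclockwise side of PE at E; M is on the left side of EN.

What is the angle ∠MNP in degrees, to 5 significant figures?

11.145°

∠PEN = 83.6°, so EN runs at -32.2° + (180° − 83.6°) = 64.200° from the x-axis; with |EN| = 16.1, N = E + 16.1·(cos 64.200°, sin 64.200°) = (51.348, -13.428). EN is perpendicular to NM; with |NM| = 18.0 on the left of EN, M = N + 18.0·(-0.90032, 0.43523) = (35.142, -5.5934). Then cos ∠MNP = NM·NP / (|NM||NP|), giving 11.145°.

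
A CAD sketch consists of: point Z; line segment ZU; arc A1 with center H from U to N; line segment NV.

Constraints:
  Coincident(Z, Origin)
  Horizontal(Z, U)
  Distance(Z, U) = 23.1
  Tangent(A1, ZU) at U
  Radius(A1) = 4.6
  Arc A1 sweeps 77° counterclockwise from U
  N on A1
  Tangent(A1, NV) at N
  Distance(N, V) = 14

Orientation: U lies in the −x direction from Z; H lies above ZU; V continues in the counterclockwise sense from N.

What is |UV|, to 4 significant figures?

18.82

Z is at the origin; ZU is horizontal with |ZU| = 23.1 and U on the −x side, so U = (-23.10, 0.000). Tangency of A1 to ZU means the radius HU is perpendicular to ZU, so H = U + (0, 4.6) = (-23.10, 4.600). On A1, U sits at bearing -90° from H; a 77° counterclockwise sweep puts N at bearing -13°, so N = H + 4.6·(cos -13°, sin -13°) = (-18.62, 3.565). The tangent condition forces HN to be normal to NV, so NV runs along (−sin -13°, cos -13°); with |NV| = 14.0, V = (-15.47, 17.21). Then |UV| = |V − U| = 18.82.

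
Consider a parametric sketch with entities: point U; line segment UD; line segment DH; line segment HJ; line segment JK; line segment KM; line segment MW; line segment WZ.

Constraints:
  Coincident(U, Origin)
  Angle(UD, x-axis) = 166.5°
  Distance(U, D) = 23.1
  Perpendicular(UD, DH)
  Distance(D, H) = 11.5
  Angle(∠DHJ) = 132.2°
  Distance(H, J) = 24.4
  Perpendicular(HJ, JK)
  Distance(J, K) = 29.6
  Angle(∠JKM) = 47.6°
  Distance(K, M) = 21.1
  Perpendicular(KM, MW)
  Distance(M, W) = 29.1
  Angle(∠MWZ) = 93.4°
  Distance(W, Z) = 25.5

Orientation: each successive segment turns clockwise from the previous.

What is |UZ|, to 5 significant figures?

41.350

KM ⟂ MW, so MW runs at 76.300°; with |MW| = 29.1, W = (2.2322, 35.598). ∠MWZ = 93.4° gives WZ at -10.300° from the x-axis; with |WZ| = 25.5, Z = (27.321, 31.039). Then |UZ| = |Z − U| = 41.350.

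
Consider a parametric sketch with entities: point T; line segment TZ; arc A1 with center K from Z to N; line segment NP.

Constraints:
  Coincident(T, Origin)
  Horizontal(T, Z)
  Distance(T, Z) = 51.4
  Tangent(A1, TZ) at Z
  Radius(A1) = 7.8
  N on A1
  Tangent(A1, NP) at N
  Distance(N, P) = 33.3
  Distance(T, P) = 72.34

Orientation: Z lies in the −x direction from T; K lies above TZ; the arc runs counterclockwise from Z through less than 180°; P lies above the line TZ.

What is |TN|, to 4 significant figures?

45.88

Checks: |KN| = 7.800 ✓; ∠(KN, NP) = 90.00° ✓; |NP| = 33.30 ✓; |TP| = 72.34 ✓.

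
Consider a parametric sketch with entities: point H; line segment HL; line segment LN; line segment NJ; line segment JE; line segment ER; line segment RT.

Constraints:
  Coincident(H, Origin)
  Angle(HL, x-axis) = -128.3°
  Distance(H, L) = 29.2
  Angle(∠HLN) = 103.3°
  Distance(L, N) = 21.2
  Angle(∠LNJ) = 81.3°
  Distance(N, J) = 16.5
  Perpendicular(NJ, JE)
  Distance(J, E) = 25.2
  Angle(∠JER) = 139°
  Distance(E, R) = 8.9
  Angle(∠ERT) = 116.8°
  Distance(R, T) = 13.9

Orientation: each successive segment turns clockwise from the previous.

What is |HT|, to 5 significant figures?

35.511

∠JER = 139.0° gives ER at -74.700° from the x-axis; with |ER| = 8.9, R = (-4.8426, -22.795). ∠ERT = 116.8° gives RT at -137.90° from the x-axis; with |RT| = 13.9, T = (-15.156, -32.114). Then |HT| = |T − H| = 35.511.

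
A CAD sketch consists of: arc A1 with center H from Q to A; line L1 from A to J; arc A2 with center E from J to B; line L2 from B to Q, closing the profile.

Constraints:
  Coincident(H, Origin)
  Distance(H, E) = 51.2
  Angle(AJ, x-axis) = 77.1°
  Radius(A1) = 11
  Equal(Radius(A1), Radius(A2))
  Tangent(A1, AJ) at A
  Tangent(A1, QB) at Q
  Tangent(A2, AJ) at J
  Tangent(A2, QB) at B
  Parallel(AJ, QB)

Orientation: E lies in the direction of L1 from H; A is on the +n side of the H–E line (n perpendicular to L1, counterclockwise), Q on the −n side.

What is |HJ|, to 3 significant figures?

52.4

The slot axis is L1's direction at 77.1°, so u = (cos 77.1°, sin 77.1°) = (0.223, 0.975) and n = (−sin 77.1°, cos 77.1°) = (-0.975, 0.223). H is at the origin and E lies 51.2 along u from H, so E = 51.2·u = (11.4, 49.9). Tangency of A1 to both parallel lines with radius 11.0 puts A and Q at H ± 11.0·n: A = (-10.7, 2.46), Q = (10.7, -2.46). Equal radii place J and B the same way about E: J = E + 11.0·n = (0.708, 52.4), B = E − 11.0·n = (22.2, 47.5). Then |HJ| = |J − H| = 52.4.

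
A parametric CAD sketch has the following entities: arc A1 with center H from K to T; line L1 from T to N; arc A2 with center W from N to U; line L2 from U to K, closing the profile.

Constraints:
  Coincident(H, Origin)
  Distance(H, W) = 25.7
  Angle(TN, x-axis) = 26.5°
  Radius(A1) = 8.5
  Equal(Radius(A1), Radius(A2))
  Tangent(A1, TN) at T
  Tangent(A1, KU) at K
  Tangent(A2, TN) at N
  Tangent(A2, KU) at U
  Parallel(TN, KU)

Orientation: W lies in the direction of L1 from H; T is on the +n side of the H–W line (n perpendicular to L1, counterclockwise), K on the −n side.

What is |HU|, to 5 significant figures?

27.069

The slot axis is L1's direction at 26.5°, so u = (cos 26.5°, sin 26.5°) = (0.89493, 0.44620) and n = (−sin 26.5°, cos 26.5°) = (-0.44620, 0.89493). H is at the origin and W lies 25.7 along u from H, so W = 25.7·u = (23.000, 11.467). Tangency of A1 to both parallel lines with radius 8.5 puts T and K at H ± 8.5·n: T = (-3.7927, 7.6069), K = (3.7927, -7.6069). Equal radii place N and U the same way about W: N = W + 8.5·n = (19.207, 19.074), U = W − 8.5·n = (26.792, 3.8603). Then |HU| = |U − H| = 27.069.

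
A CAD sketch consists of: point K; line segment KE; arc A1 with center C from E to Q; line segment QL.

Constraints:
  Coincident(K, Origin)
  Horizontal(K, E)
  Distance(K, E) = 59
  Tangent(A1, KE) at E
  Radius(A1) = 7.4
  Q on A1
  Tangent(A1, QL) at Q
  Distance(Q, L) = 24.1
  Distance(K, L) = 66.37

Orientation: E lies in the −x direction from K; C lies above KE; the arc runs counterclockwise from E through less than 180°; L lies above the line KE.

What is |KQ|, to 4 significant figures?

52.65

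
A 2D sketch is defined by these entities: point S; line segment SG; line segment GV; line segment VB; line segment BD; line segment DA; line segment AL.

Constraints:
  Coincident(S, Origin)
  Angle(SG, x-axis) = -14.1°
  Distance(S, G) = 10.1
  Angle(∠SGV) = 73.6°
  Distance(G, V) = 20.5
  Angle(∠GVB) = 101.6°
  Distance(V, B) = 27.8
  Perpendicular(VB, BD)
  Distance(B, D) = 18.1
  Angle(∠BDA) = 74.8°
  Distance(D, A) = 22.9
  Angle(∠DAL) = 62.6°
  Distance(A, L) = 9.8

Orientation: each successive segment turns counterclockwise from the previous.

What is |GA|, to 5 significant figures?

12.659

S is at the origin; SG runs at -14.1° with length 10.1, so G = (9.7957, -2.4605). ∠SGV = 73.6° gives GV at 92.300° from the x-axis; with |GV| = 20.5, V = (8.9730, 18.023). ∠GVB = 101.6° gives VB at 170.70° from the x-axis; with |VB| = 27.8, B = (-18.462, 22.516). VB is perpendicular to BD, so BD runs at -99.300°; with |BD| = 18.1, D = (-21.387, 4.6535). ∠BDA = 74.8° gives DA at 5.9000° from the x-axis; with |DA| = 22.9, A = (1.3921, 7.0074). Then |GA| = |A − G| = 12.659.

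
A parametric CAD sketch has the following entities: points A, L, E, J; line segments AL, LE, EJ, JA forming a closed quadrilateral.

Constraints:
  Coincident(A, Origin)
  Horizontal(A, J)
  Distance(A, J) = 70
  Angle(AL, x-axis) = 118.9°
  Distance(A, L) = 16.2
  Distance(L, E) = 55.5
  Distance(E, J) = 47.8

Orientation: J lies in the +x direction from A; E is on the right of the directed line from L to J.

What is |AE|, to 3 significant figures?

40.0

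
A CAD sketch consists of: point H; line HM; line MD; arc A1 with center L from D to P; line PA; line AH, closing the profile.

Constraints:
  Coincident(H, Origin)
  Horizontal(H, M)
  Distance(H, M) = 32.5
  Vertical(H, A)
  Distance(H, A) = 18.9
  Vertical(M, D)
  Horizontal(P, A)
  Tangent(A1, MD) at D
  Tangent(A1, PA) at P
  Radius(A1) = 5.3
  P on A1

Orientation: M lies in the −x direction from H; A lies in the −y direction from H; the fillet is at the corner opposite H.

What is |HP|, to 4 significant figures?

33.12

The virtual corner opposite H is at (-32.50, -18.90). A1 meets MD tangentially, so LD is at right angles to MD and A1 meets PA tangentially, so LP is at right angles to PA, with radius 5.3, so the center L sits 5.3 in from both sides at L = (-27.20, -13.60). That places the tangent points at D = (-32.50, -13.60) on MD and P = (-27.20, -18.90) on PA. Then |HP| = |P − H| = 33.12.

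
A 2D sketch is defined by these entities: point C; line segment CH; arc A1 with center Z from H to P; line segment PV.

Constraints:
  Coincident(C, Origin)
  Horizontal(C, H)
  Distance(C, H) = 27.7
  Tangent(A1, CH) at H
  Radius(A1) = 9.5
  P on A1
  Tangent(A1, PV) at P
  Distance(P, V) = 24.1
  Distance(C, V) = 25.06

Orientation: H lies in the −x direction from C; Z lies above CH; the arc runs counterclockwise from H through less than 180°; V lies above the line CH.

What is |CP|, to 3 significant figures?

20.3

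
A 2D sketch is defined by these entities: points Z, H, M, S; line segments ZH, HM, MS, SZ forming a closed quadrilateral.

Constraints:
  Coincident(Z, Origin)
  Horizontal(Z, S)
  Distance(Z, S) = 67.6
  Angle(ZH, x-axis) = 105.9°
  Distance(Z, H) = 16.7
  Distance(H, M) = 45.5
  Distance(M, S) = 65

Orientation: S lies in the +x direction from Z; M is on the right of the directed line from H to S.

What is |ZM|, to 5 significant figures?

28.804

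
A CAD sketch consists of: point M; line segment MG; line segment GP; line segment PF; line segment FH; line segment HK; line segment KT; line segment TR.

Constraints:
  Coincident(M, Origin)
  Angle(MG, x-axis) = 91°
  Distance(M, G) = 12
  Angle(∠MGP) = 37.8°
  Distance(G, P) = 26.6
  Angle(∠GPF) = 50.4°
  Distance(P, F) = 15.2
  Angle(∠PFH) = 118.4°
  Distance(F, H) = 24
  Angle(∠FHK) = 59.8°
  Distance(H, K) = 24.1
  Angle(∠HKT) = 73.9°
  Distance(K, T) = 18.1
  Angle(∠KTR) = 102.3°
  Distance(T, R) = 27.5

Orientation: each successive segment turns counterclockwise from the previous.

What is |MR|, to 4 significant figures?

19.07

M is at the origin; MG runs at 91.0° with length 12.0, so G = (-0.2094, 12.00). ∠MGP = 37.8° gives GP at -126.8° from the x-axis; with |GP| = 26.6, P = (-16.14, -9.301). ∠GPF = 50.4° gives PF at 2.800° from the x-axis; with |PF| = 15.2, F = (-0.9616, -8.559). ∠PFH = 118.4° gives FH at 64.40° from the x-axis; with |FH| = 24.0, H = (9.408, 13.09). ∠FHK = 59.8° gives HK at -175.4° from the x-axis; with |HK| = 24.1, K = (-14.61, 11.15). ∠HKT = 73.9° gives KT at -69.30° from the x-axis; with |KT| = 18.1, T = (-8.216, -5.779). ∠KTR = 102.3° gives TR at 8.400° from the x-axis; with |TR| = 27.5, R = (18.99, -1.762). Then |MR| = |R − M| = 19.07.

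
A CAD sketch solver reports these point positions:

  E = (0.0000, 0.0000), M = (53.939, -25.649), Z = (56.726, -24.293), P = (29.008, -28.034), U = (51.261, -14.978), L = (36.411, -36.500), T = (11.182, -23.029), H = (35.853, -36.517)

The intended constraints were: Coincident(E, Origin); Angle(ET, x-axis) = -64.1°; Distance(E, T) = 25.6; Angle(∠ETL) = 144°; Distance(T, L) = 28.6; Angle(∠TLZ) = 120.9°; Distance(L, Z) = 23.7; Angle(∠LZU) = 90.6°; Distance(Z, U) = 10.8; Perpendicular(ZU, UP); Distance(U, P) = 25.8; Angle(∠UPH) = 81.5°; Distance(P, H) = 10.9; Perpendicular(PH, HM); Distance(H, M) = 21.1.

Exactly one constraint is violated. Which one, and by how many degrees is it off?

Perpendicular(PH, HM) — off by 7.90°.

E = (0.00, 0.00) ✓; ET at -64.10° ✓; |ET| = 25.60 ✓; ∠ETL = 144.0° ✓; |TL| = 28.60 ✓; ∠TLZ = 120.9° ✓; |LZ| = 23.70 ✓; ∠LZU = 90.60° ✓; |ZU| = 10.80 ✓; ∠(ZU, UP) = 90.00° ✓; |UP| = 25.80 ✓; ∠UPH = 81.50° ✓; |PH| = 10.90 ✓; ∠(PH, HM) = 82.10° ✗; |HM| = 21.10 ✓.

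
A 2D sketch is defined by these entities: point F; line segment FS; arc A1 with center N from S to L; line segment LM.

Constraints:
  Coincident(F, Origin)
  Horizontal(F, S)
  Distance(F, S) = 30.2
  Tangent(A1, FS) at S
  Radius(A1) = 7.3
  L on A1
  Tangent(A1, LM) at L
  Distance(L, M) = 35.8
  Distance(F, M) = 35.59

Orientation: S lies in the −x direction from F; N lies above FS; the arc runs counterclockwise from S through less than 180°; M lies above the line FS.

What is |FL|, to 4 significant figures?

24.12

Checks: |NL| = 7.300 ✓; ∠(NL, LM) = 90.00° ✓; |LM| = 35.80 ✓; |FM| = 35.59 ✓.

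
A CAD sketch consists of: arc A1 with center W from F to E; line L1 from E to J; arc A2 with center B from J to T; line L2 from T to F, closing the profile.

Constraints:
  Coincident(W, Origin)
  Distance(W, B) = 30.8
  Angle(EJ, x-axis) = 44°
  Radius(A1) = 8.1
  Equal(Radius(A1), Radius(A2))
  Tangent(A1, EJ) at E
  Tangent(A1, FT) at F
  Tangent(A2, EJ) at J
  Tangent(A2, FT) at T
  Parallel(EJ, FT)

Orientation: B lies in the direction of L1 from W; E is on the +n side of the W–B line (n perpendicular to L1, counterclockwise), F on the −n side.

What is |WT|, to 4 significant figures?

31.85

The slot axis is L1's direction at 44.0°, so u = (cos 44.0°, sin 44.0°) = (0.7193, 0.6947) and n = (−sin 44.0°, cos 44.0°) = (-0.6947, 0.7193). W is at the origin and B lies 30.8 along u from W, so B = 30.8·u = (22.16, 21.40). Tangency of A1 to both parallel lines with radius 8.1 puts E and F at W ± 8.1·n: E = (-5.627, 5.827), F = (5.627, -5.827). Equal radii place J and T the same way about B: J = B + 8.1·n = (16.53, 27.22), T = B − 8.1·n = (27.78, 15.57). Then |WT| = |T − W| = 31.85.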